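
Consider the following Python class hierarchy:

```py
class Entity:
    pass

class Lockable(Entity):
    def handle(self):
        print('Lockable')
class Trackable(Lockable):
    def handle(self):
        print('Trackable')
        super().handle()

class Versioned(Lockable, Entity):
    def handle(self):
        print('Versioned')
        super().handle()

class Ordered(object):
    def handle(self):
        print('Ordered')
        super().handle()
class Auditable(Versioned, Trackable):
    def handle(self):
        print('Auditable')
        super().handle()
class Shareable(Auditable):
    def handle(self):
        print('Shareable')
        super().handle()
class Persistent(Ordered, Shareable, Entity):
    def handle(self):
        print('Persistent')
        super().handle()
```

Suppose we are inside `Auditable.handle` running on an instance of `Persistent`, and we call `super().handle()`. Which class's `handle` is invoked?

Versioned

L[Persistent] = Persistent + merge(L[Ordered], L[Shareable], L[Entity], [Ordered Shareable Entity])
  take Ordered:  [Ordered object] + [Shareable Auditable Versioned Trackable Lockable Entity object] + [Entity object] + [Ordered Shareable Entity]
  take Shareable:  [object] + [Shareable Auditable Versioned Trackable Lockable Entity object] + [Entity object] + [Shareable Entity]
  take Auditable:  [object] + [Auditable Versioned Trackable Lockable Entity object] + [Entity object] + [Entity]
  take Versioned:  [object] + [Versioned Trackable Lockable Entity object] + [Entity object] + [Entity]
  take Trackable:  [object] + [Trackable Lockable Entity object] + [Entity object] + [Entity]
  take Lockable:  [object] + [Lockable Entity object] + [Entity object] + [Entity]
  take Entity:  [object] + [Entity object] + [Entity object] + [Entity]
  take object:  [object] + [object] + [object]
MRO: Persistent Ordered Shareable Auditable Versioned Trackable Lockable Entity object
super() in Auditable.handle on a Persistent instance goes to the class after Auditable in Persistent's MRO: Versioned.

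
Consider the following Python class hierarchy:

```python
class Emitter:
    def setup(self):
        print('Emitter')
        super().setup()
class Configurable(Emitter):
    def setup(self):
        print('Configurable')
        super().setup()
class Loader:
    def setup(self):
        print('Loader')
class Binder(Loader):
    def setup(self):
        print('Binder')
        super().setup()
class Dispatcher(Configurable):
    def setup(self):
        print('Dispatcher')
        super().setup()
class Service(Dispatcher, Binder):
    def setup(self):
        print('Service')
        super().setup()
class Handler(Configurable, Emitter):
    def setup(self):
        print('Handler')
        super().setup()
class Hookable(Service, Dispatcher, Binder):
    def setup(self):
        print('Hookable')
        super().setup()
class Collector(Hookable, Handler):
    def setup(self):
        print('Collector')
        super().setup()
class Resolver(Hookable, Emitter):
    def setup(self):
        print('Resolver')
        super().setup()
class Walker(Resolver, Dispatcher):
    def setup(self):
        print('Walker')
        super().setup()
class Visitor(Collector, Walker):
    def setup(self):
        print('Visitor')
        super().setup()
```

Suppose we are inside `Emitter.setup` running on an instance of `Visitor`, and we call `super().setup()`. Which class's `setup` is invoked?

L[Visitor] = Visitor + merge(L[Collector], L[Walker], [Collector Walker])
  take Collector:  [Collector Hookable Service Dispatcher Handler Configurable Emitter Binder Loader object] + [Walker Resolver Hookable Service Dispatcher Configurable Emitter Binder Loader object] + [Collector Walker]
  take Walker:  [Hookable Service Dispatcher Handler Configurable Emitter Binder Loader object] + [Walker Resolver Hookable Service Dispatcher Configurable Emitter Binder Loader object] + [Walker]
  take Resolver:  [Hookable Service Dispatcher Handler Configurable Emitter Binder Loader object] + [Resolver Hookable Service Dispatcher Configurable Emitter Binder Loader object]
  take Hookable:  [Hookable Service Dispatcher Handler Configurable Emitter Binder Loader object] + [Hookable Service Dispatcher Configurable Emitter Binder Loader object]
  take Service:  [Service Dispatcher Handler Configurable Emitter Binder Loader object] + [Service Dispatcher Configurable Emitter Binder Loader object]
  take Dispatcher:  [Dispatcher Handler Configurable Emitter Binder Loader object] + [Dispatcher Configurable Emitter Binder Loader object]
  take Handler:  [Handler Configurable Emitter Binder Loader object] + [Configurable Emitter Binder Loader object]
  take Configurable:  [Configurable Emitter Binder Loader object] + [Configurable Emitter Binder Loader object]
  take Emitter:  [Emitter Binder Loader object] + [Emitter Binder Loader object]
  take Binder:  [Binder Loader object] + [Binder Loader object]
  take Loader:  [Loader object] + [Loader object]
  take object:  [object] + [object]
MRO: Visitor Collector Walker Resolver Hookable Service Dispatcher Handler Configurable Emitter Binder Loader object
super() in Emitter.setup on a Visitor instance goes to the class after Emitter in Visitor's MRO: Binder.

Binder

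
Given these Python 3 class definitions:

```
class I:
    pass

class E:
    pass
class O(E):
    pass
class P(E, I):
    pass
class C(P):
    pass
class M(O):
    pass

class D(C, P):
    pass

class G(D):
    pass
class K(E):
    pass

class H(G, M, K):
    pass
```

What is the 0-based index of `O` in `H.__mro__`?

L[H] = H + merge(L[G], L[M], L[K], [G M K])
  take G:  [G D C P E I object] + [M O E object] + [K E object] + [G M K]
  take D:  [D C P E I object] + [M O E object] + [K E object] + [M K]
  take C:  [C P E I object] + [M O E object] + [K E object] + [M K]
  take P:  [P E I object] + [M O E object] + [K E object] + [M K]
  take M:  [E I object] + [M O E object] + [K E object] + [M K]
  take O:  [E I object] + [O E object] + [K E object] + [K]
  take K:  [E I object] + [E object] + [K E object] + [K]
  take E:  [E I object] + [E object] + [E object]
  take I:  [I object] + [object] + [object]
  take object:  [object] + [object] + [object]
MRO: H G D C P M O K E I object
O sits at index 6.

6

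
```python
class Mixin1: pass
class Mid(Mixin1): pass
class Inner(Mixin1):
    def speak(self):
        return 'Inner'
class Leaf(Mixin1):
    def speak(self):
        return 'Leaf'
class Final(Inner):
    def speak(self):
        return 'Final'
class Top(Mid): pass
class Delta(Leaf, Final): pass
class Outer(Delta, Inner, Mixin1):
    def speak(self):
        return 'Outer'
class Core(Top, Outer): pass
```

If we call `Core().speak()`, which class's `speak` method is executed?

Outer

L[Core] = Core + merge(L[Top], L[Outer], [Top Outer])
  take Top:  [Top Mid Mixin1 object] + [Outer Delta Leaf Final Inner Mixin1 object] + [Top Outer]
  take Mid:  [Mid Mixin1 object] + [Outer Delta Leaf Final Inner Mixin1 object] + [Outer]
  take Outer:  [Mixin1 object] + [Outer Delta Leaf Final Inner Mixin1 object] + [Outer]
  take Delta:  [Mixin1 object] + [Delta Leaf Final Inner Mixin1 object]
  take Leaf:  [Mixin1 object] + [Leaf Final Inner Mixin1 object]
  take Final:  [Mixin1 object] + [Final Inner Mixin1 object]
  take Inner:  [Mixin1 object] + [Inner Mixin1 object]
  take Mixin1:  [Mixin1 object] + [Mixin1 object]
  take object:  [object] + [object]
MRO: Core Top Mid Outer Delta Leaf Final Inner Mixin1 object
speak is defined in: Final, Inner, Leaf, Outer. First along the MRO is Outer.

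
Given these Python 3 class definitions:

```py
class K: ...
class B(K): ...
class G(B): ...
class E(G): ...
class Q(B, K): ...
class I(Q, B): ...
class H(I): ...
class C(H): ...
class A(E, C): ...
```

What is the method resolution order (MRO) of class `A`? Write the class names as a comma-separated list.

A, E, G, C, H, I, Q, B, K, object

L[A] = A + merge(L[E], L[C], [E C])
  take E:  [E G B K object] + [C H I Q B K object] + [E C]
  take G:  [G B K object] + [C H I Q B K object] + [C]
  take C:  [B K object] + [C H I Q B K object] + [C]
  take H:  [B K object] + [H I Q B K object]
  take I:  [B K object] + [I Q B K object]
  take Q:  [B K object] + [Q B K object]
  take B:  [B K object] + [B K object]
  take K:  [K object] + [K object]
  take object:  [object] + [object]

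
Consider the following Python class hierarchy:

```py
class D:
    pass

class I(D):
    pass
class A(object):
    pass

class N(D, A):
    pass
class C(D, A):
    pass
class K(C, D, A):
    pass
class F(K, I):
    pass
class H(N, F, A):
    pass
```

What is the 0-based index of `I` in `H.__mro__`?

L[H] = H + merge(L[N], L[F], L[A], [N F A])
  take N:  [N D A object] + [F K C I D A object] + [A object] + [N F A]
  take F:  [D A object] + [F K C I D A object] + [A object] + [F A]
  take K:  [D A object] + [K C I D A object] + [A object] + [A]
  take C:  [D A object] + [C I D A object] + [A object] + [A]
  take I:  [D A object] + [I D A object] + [A object] + [A]
  take D:  [D A object] + [D A object] + [A object] + [A]
  take A:  [A object] + [A object] + [A object] + [A]
  take object:  [object] + [object] + [object]
MRO: H N F K C I D A object
I sits at index 5.

5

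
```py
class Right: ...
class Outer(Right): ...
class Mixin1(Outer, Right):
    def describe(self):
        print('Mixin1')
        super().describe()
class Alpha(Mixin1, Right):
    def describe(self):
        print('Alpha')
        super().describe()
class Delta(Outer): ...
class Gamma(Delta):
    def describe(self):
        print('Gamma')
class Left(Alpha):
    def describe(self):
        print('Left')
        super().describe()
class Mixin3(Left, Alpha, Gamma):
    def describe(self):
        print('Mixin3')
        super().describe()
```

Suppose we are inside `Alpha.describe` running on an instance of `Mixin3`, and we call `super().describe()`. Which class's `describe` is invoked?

Mixin1

L[Mixin3] = Mixin3 + merge(L[Left], L[Alpha], L[Gamma], [Left Alpha Gamma])
  take Left:  [Left Alpha Mixin1 Outer Right object] + [Alpha Mixin1 Outer Right object] + [Gamma Delta Outer Right object] + [Left Alpha Gamma]
  take Alpha:  [Alpha Mixin1 Outer Right object] + [Alpha Mixin1 Outer Right object] + [Gamma Delta Outer Right object] + [Alpha Gamma]
  take Mixin1:  [Mixin1 Outer Right object] + [Mixin1 Outer Right object] + [Gamma Delta Outer Right object] + [Gamma]
  take Gamma:  [Outer Right object] + [Outer Right object] + [Gamma Delta Outer Right object] + [Gamma]
  take Delta:  [Outer Right object] + [Outer Right object] + [Delta Outer Right object]
  take Outer:  [Outer Right object] + [Outer Right object] + [Outer Right object]
  take Right:  [Right object] + [Right object] + [Right object]
  take object:  [object] + [object] + [object]
MRO: Mixin3 Left Alpha Mixin1 Gamma Delta Outer Right object
super() in Alpha.describe on a Mixin3 instance goes to the class after Alpha in Mixin3's MRO: Mixin1.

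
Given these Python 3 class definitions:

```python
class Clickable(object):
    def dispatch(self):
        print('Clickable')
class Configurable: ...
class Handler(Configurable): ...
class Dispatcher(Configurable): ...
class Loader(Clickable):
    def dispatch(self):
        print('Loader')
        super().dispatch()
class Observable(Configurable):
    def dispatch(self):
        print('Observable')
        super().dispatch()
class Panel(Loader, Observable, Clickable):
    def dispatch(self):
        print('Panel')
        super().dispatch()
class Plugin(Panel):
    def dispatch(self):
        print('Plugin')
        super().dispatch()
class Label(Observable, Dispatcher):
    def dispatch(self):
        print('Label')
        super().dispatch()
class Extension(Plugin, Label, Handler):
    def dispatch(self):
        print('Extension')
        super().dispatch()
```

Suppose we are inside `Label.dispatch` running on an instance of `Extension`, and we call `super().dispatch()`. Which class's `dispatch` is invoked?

Observable

L[Extension] = Extension + merge(L[Plugin], L[Label], L[Handler], [Plugin Label Handler])
  take Plugin:  [Plugin Panel Loader Observable Clickable Configurable object] + [Label Observable Dispatcher Configurable object] + [Handler Configurable object] + [Plugin Label Handler]
  take Panel:  [Panel Loader Observable Clickable Configurable object] + [Label Observable Dispatcher Configurable object] + [Handler Configurable object] + [Label Handler]
  take Loader:  [Loader Observable Clickable Configurable object] + [Label Observable Dispatcher Configurable object] + [Handler Configurable object] + [Label Handler]
  take Label:  [Observable Clickable Configurable object] + [Label Observable Dispatcher Configurable object] + [Handler Configurable object] + [Label Handler]
  take Observable:  [Observable Clickable Configurable object] + [Observable Dispatcher Configurable object] + [Handler Configurable object] + [Handler]
  take Clickable:  [Clickable Configurable object] + [Dispatcher Configurable object] + [Handler Configurable object] + [Handler]
  take Dispatcher:  [Configurable object] + [Dispatcher Configurable object] + [Handler Configurable object] + [Handler]
  take Handler:  [Configurable object] + [Configurable object] + [Handler Configurable object] + [Handler]
  take Configurable:  [Configurable object] + [Configurable object] + [Configurable object]
  take object:  [object] + [object] + [object]
MRO: Extension Plugin Panel Loader Label Observable Clickable Dispatcher Handler Configurable object
super() in Label.dispatch on a Extension instance goes to the class after Label in Extension's MRO: Observable.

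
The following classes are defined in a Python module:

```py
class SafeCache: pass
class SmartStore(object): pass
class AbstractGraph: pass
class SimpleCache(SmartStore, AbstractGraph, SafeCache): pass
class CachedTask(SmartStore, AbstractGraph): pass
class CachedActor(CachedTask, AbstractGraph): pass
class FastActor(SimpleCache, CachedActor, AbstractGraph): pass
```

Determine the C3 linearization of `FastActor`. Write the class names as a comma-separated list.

L[FastActor] = FastActor + merge(L[SimpleCache], L[CachedActor], L[AbstractGraph], [SimpleCache CachedActor AbstractGraph])
  take SimpleCache:  [SimpleCache SmartStore AbstractGraph SafeCache object] + [CachedActor CachedTask SmartStore AbstractGraph object] + [AbstractGraph object] + [SimpleCache CachedActor AbstractGraph]
  take CachedActor:  [SmartStore AbstractGraph SafeCache object] + [CachedActor CachedTask SmartStore AbstractGraph object] + [AbstractGraph object] + [CachedActor AbstractGraph]
  take CachedTask:  [SmartStore AbstractGraph SafeCache object] + [CachedTask SmartStore AbstractGraph object] + [AbstractGraph object] + [AbstractGraph]
  take SmartStore:  [SmartStore AbstractGraph SafeCache object] + [SmartStore AbstractGraph object] + [AbstractGraph object] + [AbstractGraph]
  take AbstractGraph:  [AbstractGraph SafeCache object] + [AbstractGraph object] + [AbstractGraph object] + [AbstractGraph]
  take SafeCache:  [SafeCache object] + [object] + [object]
  take object:  [object] + [object] + [object]

FastActor, SimpleCache, CachedActor, CachedTask, SmartStore, AbstractGraph, SafeCache, object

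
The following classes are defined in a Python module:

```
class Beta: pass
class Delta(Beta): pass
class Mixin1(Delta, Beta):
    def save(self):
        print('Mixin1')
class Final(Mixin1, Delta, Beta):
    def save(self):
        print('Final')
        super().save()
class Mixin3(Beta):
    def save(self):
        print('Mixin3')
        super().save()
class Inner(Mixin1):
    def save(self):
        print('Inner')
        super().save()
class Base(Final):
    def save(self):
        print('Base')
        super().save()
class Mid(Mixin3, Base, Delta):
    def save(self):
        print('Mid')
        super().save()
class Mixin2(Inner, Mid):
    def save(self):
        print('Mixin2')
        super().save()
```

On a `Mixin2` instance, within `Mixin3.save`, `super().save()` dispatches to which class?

L[Mixin2] = Mixin2 + merge(L[Inner], L[Mid], [Inner Mid])
  take Inner:  [Inner Mixin1 Delta Beta object] + [Mid Mixin3 Base Final Mixin1 Delta Beta object] + [Inner Mid]
  take Mid:  [Mixin1 Delta Beta object] + [Mid Mixin3 Base Final Mixin1 Delta Beta object] + [Mid]
  take Mixin3:  [Mixin1 Delta Beta object] + [Mixin3 Base Final Mixin1 Delta Beta object]
  take Base:  [Mixin1 Delta Beta object] + [Base Final Mixin1 Delta Beta object]
  take Final:  [Mixin1 Delta Beta object] + [Final Mixin1 Delta Beta object]
  take Mixin1:  [Mixin1 Delta Beta object] + [Mixin1 Delta Beta object]
  take Delta:  [Delta Beta object] + [Delta Beta object]
  take Beta:  [Beta object] + [Beta object]
  take object:  [object] + [object]
MRO: Mixin2 Inner Mid Mixin3 Base Final Mixin1 Delta Beta object
super() in Mixin3.save on a Mixin2 instance goes to the class after Mixin3 in Mixin2's MRO: Base.

Base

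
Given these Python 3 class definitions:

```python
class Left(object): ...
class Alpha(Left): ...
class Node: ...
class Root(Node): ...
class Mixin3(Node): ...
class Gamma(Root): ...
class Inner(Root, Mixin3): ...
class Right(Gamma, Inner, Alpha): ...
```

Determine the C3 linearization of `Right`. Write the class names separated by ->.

L[Right] = Right + merge(L[Gamma], L[Inner], L[Alpha], [Gamma Inner Alpha])
  take Gamma:  [Gamma Root Node object] + [Inner Root Mixin3 Node object] + [Alpha Left object] + [Gamma Inner Alpha]
  take Inner:  [Root Node object] + [Inner Root Mixin3 Node object] + [Alpha Left object] + [Inner Alpha]
  take Root:  [Root Node object] + [Root Mixin3 Node object] + [Alpha Left object] + [Alpha]
  take Mixin3:  [Node object] + [Mixin3 Node object] + [Alpha Left object] + [Alpha]
  take Node:  [Node object] + [Node object] + [Alpha Left object] + [Alpha]
  take Alpha:  [object] + [object] + [Alpha Left object] + [Alpha]
  take Left:  [object] + [object] + [Left object]
  take object:  [object] + [object] + [object]

Right -> Gamma -> Inner -> Root -> Mixin3 -> Node -> Alpha -> Left -> object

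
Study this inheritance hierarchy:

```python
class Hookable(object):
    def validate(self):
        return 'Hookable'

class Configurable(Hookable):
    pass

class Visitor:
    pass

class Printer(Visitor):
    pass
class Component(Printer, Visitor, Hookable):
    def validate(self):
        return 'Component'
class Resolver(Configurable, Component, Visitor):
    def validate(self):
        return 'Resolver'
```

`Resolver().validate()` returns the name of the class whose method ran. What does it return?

Resolver

L[Resolver] = Resolver + merge(L[Configurable], L[Component], L[Visitor], [Configurable Component Visitor])
  take Configurable:  [Configurable Hookable object] + [Component Printer Visitor Hookable object] + [Visitor object] + [Configurable Component Visitor]
  take Component:  [Hookable object] + [Component Printer Visitor Hookable object] + [Visitor object] + [Component Visitor]
  take Printer:  [Hookable object] + [Printer Visitor Hookable object] + [Visitor object] + [Visitor]
  take Visitor:  [Hookable object] + [Visitor Hookable object] + [Visitor object] + [Visitor]
  take Hookable:  [Hookable object] + [Hookable object] + [object]
  take object:  [object] + [object] + [object]
MRO: Resolver Configurable Component Printer Visitor Hookable object
validate is defined in: Component, Hookable, Resolver. First along the MRO is Resolver.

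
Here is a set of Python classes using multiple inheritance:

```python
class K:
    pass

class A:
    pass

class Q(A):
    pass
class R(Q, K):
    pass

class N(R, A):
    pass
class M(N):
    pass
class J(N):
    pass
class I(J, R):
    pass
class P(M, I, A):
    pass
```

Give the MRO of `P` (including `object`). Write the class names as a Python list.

[P, M, I, J, N, R, Q, A, K, object]

L[P] = P + merge(L[M], L[I], L[A], [M I A])
  take M:  [M N R Q A K object] + [I J N R Q A K object] + [A object] + [M I A]
  take I:  [N R Q A K object] + [I J N R Q A K object] + [A object] + [I A]
  take J:  [N R Q A K object] + [J N R Q A K object] + [A object] + [A]
  take N:  [N R Q A K object] + [N R Q A K object] + [A object] + [A]
  take R:  [R Q A K object] + [R Q A K object] + [A object] + [A]
  take Q:  [Q A K object] + [Q A K object] + [A object] + [A]
  take A:  [A K object] + [A K object] + [A object] + [A]
  take K:  [K object] + [K object] + [object]
  take object:  [object] + [object] + [object]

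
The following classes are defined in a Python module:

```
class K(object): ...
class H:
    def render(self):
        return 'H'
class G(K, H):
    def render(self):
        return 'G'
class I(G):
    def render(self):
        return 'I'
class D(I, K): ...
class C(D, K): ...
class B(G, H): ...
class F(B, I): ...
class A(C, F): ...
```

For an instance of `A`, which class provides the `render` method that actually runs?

I

L[A] = A + merge(L[C], L[F], [C F])
  take C:  [C D I G K H object] + [F B I G K H object] + [C F]
  take D:  [D I G K H object] + [F B I G K H object] + [F]
  take F:  [I G K H object] + [F B I G K H object] + [F]
  take B:  [I G K H object] + [B I G K H object]
  take I:  [I G K H object] + [I G K H object]
  take G:  [G K H object] + [G K H object]
  take K:  [K H object] + [K H object]
  take H:  [H object] + [H object]
  take object:  [object] + [object]
MRO: A C D F B I G K H object
render is defined in: G, H, I. First along the MRO is I.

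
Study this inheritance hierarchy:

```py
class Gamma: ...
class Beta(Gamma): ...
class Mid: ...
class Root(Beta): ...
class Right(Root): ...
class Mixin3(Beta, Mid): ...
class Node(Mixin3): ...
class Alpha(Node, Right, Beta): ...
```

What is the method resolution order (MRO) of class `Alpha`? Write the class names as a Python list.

L[Alpha] = Alpha + merge(L[Node], L[Right], L[Beta], [Node Right Beta])
  take Node:  [Node Mixin3 Beta Gamma Mid object] + [Right Root Beta Gamma object] + [Beta Gamma object] + [Node Right Beta]
  take Mixin3:  [Mixin3 Beta Gamma Mid object] + [Right Root Beta Gamma object] + [Beta Gamma object] + [Right Beta]
  take Right:  [Beta Gamma Mid object] + [Right Root Beta Gamma object] + [Beta Gamma object] + [Right Beta]
  take Root:  [Beta Gamma Mid object] + [Root Beta Gamma object] + [Beta Gamma object] + [Beta]
  take Beta:  [Beta Gamma Mid object] + [Beta Gamma object] + [Beta Gamma object] + [Beta]
  take Gamma:  [Gamma Mid object] + [Gamma object] + [Gamma object]
  take Mid:  [Mid object] + [object] + [object]
  take object:  [object] + [object] + [object]

[Alpha, Node, Mixin3, Right, Root, Beta, Gamma, Mid, object]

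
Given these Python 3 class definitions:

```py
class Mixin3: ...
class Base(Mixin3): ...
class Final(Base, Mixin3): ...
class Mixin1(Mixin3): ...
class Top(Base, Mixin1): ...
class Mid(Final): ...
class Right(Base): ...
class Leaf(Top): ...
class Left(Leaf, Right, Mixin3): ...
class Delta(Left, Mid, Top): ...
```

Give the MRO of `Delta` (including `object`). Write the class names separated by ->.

L[Delta] = Delta + merge(L[Left], L[Mid], L[Top], [Left Mid Top])
  take Left:  [Left Leaf Top Right Base Mixin1 Mixin3 object] + [Mid Final Base Mixin3 object] + [Top Base Mixin1 Mixin3 object] + [Left Mid Top]
  take Leaf:  [Leaf Top Right Base Mixin1 Mixin3 object] + [Mid Final Base Mixin3 object] + [Top Base Mixin1 Mixin3 object] + [Mid Top]
  take Mid:  [Top Right Base Mixin1 Mixin3 object] + [Mid Final Base Mixin3 object] + [Top Base Mixin1 Mixin3 object] + [Mid Top]
  take Top:  [Top Right Base Mixin1 Mixin3 object] + [Final Base Mixin3 object] + [Top Base Mixin1 Mixin3 object] + [Top]
  take Right:  [Right Base Mixin1 Mixin3 object] + [Final Base Mixin3 object] + [Base Mixin1 Mixin3 object]
  take Final:  [Base Mixin1 Mixin3 object] + [Final Base Mixin3 object] + [Base Mixin1 Mixin3 object]
  take Base:  [Base Mixin1 Mixin3 object] + [Base Mixin3 object] + [Base Mixin1 Mixin3 object]
  take Mixin1:  [Mixin1 Mixin3 object] + [Mixin3 object] + [Mixin1 Mixin3 object]
  take Mixin3:  [Mixin3 object] + [Mixin3 object] + [Mixin3 object]
  take object:  [object] + [object] + [object]

Delta -> Left -> Leaf -> Mid -> Top -> Right -> Final -> Base -> Mixin1 -> Mixin3 -> object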